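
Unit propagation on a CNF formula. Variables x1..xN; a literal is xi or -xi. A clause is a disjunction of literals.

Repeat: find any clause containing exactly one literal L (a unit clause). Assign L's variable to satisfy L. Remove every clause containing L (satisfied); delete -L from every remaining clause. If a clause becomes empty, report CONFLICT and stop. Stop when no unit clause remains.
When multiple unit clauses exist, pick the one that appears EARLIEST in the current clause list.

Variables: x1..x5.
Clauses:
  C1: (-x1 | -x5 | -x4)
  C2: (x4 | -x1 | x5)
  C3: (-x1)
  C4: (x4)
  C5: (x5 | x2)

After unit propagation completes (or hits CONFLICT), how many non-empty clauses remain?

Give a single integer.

Answer: 1

Derivation:
unit clause [-1] forces x1=F; simplify:
  satisfied 3 clause(s); 2 remain; assigned so far: [1]
unit clause [4] forces x4=T; simplify:
  satisfied 1 clause(s); 1 remain; assigned so far: [1, 4]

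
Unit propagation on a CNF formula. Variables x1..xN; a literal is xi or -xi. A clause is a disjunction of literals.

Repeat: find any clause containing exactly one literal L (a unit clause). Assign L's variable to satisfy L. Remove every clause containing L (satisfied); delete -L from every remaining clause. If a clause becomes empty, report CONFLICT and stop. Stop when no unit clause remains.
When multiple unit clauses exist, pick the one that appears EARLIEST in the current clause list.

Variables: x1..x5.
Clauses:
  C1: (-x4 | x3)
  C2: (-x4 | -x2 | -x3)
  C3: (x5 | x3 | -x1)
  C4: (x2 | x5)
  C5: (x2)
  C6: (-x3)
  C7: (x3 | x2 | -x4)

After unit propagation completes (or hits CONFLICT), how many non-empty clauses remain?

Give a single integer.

Answer: 1

Derivation:
unit clause [2] forces x2=T; simplify:
  drop -2 from [-4, -2, -3] -> [-4, -3]
  satisfied 3 clause(s); 4 remain; assigned so far: [2]
unit clause [-3] forces x3=F; simplify:
  drop 3 from [-4, 3] -> [-4]
  drop 3 from [5, 3, -1] -> [5, -1]
  satisfied 2 clause(s); 2 remain; assigned so far: [2, 3]
unit clause [-4] forces x4=F; simplify:
  satisfied 1 clause(s); 1 remain; assigned so far: [2, 3, 4]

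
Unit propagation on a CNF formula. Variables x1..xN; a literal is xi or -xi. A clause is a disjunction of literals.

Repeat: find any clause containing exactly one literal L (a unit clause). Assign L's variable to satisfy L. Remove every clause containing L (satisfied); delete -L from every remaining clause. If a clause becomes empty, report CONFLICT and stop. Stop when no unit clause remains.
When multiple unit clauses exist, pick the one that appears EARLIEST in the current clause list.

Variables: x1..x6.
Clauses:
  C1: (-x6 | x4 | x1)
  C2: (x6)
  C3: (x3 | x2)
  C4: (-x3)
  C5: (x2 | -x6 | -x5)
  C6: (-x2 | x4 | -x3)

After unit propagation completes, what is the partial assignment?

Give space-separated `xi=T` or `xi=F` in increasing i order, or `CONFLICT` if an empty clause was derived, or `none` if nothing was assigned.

unit clause [6] forces x6=T; simplify:
  drop -6 from [-6, 4, 1] -> [4, 1]
  drop -6 from [2, -6, -5] -> [2, -5]
  satisfied 1 clause(s); 5 remain; assigned so far: [6]
unit clause [-3] forces x3=F; simplify:
  drop 3 from [3, 2] -> [2]
  satisfied 2 clause(s); 3 remain; assigned so far: [3, 6]
unit clause [2] forces x2=T; simplify:
  satisfied 2 clause(s); 1 remain; assigned so far: [2, 3, 6]

Answer: x2=T x3=F x6=T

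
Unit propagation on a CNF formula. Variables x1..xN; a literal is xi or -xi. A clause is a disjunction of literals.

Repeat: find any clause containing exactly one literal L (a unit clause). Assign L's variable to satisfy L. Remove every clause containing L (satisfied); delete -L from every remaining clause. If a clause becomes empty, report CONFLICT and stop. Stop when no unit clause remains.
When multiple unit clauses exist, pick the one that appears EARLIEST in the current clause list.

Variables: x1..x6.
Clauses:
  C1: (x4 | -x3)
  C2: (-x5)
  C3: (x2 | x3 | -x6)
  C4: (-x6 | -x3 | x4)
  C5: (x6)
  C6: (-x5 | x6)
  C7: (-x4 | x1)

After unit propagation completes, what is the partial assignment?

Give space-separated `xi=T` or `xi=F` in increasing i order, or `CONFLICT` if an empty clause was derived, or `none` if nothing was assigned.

unit clause [-5] forces x5=F; simplify:
  satisfied 2 clause(s); 5 remain; assigned so far: [5]
unit clause [6] forces x6=T; simplify:
  drop -6 from [2, 3, -6] -> [2, 3]
  drop -6 from [-6, -3, 4] -> [-3, 4]
  satisfied 1 clause(s); 4 remain; assigned so far: [5, 6]

Answer: x5=F x6=T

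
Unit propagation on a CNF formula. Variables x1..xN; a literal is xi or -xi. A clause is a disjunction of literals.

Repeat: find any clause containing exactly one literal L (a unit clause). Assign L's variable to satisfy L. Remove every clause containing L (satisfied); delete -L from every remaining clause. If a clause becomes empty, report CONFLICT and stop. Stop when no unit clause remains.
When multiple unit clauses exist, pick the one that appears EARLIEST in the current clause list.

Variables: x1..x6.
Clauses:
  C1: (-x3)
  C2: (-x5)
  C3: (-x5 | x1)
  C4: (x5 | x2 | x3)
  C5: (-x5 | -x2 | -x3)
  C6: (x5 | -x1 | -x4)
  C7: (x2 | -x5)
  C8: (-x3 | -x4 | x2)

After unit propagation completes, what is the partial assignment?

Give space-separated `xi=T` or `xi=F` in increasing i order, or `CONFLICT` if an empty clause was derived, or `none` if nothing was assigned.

unit clause [-3] forces x3=F; simplify:
  drop 3 from [5, 2, 3] -> [5, 2]
  satisfied 3 clause(s); 5 remain; assigned so far: [3]
unit clause [-5] forces x5=F; simplify:
  drop 5 from [5, 2] -> [2]
  drop 5 from [5, -1, -4] -> [-1, -4]
  satisfied 3 clause(s); 2 remain; assigned so far: [3, 5]
unit clause [2] forces x2=T; simplify:
  satisfied 1 clause(s); 1 remain; assigned so far: [2, 3, 5]

Answer: x2=T x3=F x5=F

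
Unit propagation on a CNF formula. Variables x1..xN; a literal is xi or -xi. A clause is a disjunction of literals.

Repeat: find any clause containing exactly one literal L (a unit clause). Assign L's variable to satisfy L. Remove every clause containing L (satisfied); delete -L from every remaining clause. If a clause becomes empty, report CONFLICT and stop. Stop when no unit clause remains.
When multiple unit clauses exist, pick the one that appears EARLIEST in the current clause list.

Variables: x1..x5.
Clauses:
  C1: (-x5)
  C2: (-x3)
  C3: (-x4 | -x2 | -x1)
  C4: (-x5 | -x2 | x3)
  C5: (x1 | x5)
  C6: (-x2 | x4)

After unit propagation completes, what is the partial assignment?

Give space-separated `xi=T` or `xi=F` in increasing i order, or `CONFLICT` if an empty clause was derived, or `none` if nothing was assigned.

Answer: x1=T x3=F x5=F

Derivation:
unit clause [-5] forces x5=F; simplify:
  drop 5 from [1, 5] -> [1]
  satisfied 2 clause(s); 4 remain; assigned so far: [5]
unit clause [-3] forces x3=F; simplify:
  satisfied 1 clause(s); 3 remain; assigned so far: [3, 5]
unit clause [1] forces x1=T; simplify:
  drop -1 from [-4, -2, -1] -> [-4, -2]
  satisfied 1 clause(s); 2 remain; assigned so far: [1, 3, 5]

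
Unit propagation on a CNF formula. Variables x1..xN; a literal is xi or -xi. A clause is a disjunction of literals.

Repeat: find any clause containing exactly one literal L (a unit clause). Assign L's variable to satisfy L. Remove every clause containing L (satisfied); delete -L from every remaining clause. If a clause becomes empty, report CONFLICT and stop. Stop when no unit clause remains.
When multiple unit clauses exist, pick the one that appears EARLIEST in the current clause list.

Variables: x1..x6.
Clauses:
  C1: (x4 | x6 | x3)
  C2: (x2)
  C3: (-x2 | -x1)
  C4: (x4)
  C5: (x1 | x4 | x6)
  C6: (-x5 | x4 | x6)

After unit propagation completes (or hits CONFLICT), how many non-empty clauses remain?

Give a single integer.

Answer: 0

Derivation:
unit clause [2] forces x2=T; simplify:
  drop -2 from [-2, -1] -> [-1]
  satisfied 1 clause(s); 5 remain; assigned so far: [2]
unit clause [-1] forces x1=F; simplify:
  drop 1 from [1, 4, 6] -> [4, 6]
  satisfied 1 clause(s); 4 remain; assigned so far: [1, 2]
unit clause [4] forces x4=T; simplify:
  satisfied 4 clause(s); 0 remain; assigned so far: [1, 2, 4]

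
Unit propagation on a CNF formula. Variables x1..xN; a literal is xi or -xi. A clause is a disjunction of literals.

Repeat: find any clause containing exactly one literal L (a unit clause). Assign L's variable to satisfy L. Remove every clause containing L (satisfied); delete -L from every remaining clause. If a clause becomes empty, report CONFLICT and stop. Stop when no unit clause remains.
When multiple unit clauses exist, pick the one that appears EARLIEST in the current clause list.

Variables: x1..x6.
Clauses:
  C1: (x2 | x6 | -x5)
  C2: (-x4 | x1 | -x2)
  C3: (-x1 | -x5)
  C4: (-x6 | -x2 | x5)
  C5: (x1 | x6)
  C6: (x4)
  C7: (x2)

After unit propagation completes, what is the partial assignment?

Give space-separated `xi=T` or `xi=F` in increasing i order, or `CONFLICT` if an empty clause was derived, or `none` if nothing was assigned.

unit clause [4] forces x4=T; simplify:
  drop -4 from [-4, 1, -2] -> [1, -2]
  satisfied 1 clause(s); 6 remain; assigned so far: [4]
unit clause [2] forces x2=T; simplify:
  drop -2 from [1, -2] -> [1]
  drop -2 from [-6, -2, 5] -> [-6, 5]
  satisfied 2 clause(s); 4 remain; assigned so far: [2, 4]
unit clause [1] forces x1=T; simplify:
  drop -1 from [-1, -5] -> [-5]
  satisfied 2 clause(s); 2 remain; assigned so far: [1, 2, 4]
unit clause [-5] forces x5=F; simplify:
  drop 5 from [-6, 5] -> [-6]
  satisfied 1 clause(s); 1 remain; assigned so far: [1, 2, 4, 5]
unit clause [-6] forces x6=F; simplify:
  satisfied 1 clause(s); 0 remain; assigned so far: [1, 2, 4, 5, 6]

Answer: x1=T x2=T x4=T x5=F x6=F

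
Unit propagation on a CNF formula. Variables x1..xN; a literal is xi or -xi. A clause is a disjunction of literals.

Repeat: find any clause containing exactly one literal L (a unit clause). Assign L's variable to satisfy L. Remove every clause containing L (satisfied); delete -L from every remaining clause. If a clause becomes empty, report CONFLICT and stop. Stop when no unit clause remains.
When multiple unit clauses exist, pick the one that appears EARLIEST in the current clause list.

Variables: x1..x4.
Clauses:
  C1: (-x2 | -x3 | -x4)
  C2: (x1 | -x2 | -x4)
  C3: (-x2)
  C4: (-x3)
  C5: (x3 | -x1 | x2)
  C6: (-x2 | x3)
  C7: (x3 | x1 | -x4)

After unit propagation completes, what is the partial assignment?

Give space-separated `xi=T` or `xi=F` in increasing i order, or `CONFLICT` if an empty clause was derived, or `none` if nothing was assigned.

Answer: x1=F x2=F x3=F x4=F

Derivation:
unit clause [-2] forces x2=F; simplify:
  drop 2 from [3, -1, 2] -> [3, -1]
  satisfied 4 clause(s); 3 remain; assigned so far: [2]
unit clause [-3] forces x3=F; simplify:
  drop 3 from [3, -1] -> [-1]
  drop 3 from [3, 1, -4] -> [1, -4]
  satisfied 1 clause(s); 2 remain; assigned so far: [2, 3]
unit clause [-1] forces x1=F; simplify:
  drop 1 from [1, -4] -> [-4]
  satisfied 1 clause(s); 1 remain; assigned so far: [1, 2, 3]
unit clause [-4] forces x4=F; simplify:
  satisfied 1 clause(s); 0 remain; assigned so far: [1, 2, 3, 4]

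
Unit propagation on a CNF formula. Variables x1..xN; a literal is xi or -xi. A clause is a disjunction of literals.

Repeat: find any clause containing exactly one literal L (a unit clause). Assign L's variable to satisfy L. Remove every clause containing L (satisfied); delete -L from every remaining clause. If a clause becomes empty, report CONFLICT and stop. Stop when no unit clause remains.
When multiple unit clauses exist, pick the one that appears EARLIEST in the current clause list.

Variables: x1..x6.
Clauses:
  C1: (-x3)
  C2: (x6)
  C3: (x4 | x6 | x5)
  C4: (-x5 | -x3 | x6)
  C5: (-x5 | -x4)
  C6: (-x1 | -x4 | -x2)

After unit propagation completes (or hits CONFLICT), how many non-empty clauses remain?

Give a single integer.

unit clause [-3] forces x3=F; simplify:
  satisfied 2 clause(s); 4 remain; assigned so far: [3]
unit clause [6] forces x6=T; simplify:
  satisfied 2 clause(s); 2 remain; assigned so far: [3, 6]

Answer: 2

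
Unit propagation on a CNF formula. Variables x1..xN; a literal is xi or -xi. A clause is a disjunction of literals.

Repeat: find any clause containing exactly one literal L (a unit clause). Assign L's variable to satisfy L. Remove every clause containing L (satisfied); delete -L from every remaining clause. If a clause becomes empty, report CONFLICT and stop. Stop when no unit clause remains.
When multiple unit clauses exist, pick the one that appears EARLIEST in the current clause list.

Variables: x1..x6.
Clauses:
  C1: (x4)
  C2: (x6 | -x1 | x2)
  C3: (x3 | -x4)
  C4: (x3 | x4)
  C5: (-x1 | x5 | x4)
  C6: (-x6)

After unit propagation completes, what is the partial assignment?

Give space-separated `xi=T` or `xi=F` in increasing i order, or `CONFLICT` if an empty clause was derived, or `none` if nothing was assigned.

Answer: x3=T x4=T x6=F

Derivation:
unit clause [4] forces x4=T; simplify:
  drop -4 from [3, -4] -> [3]
  satisfied 3 clause(s); 3 remain; assigned so far: [4]
unit clause [3] forces x3=T; simplify:
  satisfied 1 clause(s); 2 remain; assigned so far: [3, 4]
unit clause [-6] forces x6=F; simplify:
  drop 6 from [6, -1, 2] -> [-1, 2]
  satisfied 1 clause(s); 1 remain; assigned so far: [3, 4, 6]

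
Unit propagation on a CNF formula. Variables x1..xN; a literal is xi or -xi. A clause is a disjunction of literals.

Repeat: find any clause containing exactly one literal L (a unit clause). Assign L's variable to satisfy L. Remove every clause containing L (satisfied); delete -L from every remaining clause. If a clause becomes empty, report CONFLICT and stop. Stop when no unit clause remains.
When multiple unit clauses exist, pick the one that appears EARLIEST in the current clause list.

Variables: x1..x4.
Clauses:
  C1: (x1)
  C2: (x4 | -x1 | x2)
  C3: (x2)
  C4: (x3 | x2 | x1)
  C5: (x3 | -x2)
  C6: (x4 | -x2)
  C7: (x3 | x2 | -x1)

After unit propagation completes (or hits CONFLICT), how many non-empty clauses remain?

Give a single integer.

unit clause [1] forces x1=T; simplify:
  drop -1 from [4, -1, 2] -> [4, 2]
  drop -1 from [3, 2, -1] -> [3, 2]
  satisfied 2 clause(s); 5 remain; assigned so far: [1]
unit clause [2] forces x2=T; simplify:
  drop -2 from [3, -2] -> [3]
  drop -2 from [4, -2] -> [4]
  satisfied 3 clause(s); 2 remain; assigned so far: [1, 2]
unit clause [3] forces x3=T; simplify:
  satisfied 1 clause(s); 1 remain; assigned so far: [1, 2, 3]
unit clause [4] forces x4=T; simplify:
  satisfied 1 clause(s); 0 remain; assigned so far: [1, 2, 3, 4]

Answer: 0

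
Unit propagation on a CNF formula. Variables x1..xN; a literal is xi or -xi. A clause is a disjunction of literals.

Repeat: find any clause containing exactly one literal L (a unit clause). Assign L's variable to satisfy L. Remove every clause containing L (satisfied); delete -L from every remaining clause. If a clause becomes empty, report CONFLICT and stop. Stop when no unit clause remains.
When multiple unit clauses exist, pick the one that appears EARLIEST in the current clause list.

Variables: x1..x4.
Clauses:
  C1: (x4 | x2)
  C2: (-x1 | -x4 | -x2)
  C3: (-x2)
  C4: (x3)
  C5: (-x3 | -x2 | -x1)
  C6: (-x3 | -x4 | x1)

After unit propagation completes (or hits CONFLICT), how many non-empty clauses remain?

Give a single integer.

Answer: 0

Derivation:
unit clause [-2] forces x2=F; simplify:
  drop 2 from [4, 2] -> [4]
  satisfied 3 clause(s); 3 remain; assigned so far: [2]
unit clause [4] forces x4=T; simplify:
  drop -4 from [-3, -4, 1] -> [-3, 1]
  satisfied 1 clause(s); 2 remain; assigned so far: [2, 4]
unit clause [3] forces x3=T; simplify:
  drop -3 from [-3, 1] -> [1]
  satisfied 1 clause(s); 1 remain; assigned so far: [2, 3, 4]
unit clause [1] forces x1=T; simplify:
  satisfied 1 clause(s); 0 remain; assigned so far: [1, 2, 3, 4]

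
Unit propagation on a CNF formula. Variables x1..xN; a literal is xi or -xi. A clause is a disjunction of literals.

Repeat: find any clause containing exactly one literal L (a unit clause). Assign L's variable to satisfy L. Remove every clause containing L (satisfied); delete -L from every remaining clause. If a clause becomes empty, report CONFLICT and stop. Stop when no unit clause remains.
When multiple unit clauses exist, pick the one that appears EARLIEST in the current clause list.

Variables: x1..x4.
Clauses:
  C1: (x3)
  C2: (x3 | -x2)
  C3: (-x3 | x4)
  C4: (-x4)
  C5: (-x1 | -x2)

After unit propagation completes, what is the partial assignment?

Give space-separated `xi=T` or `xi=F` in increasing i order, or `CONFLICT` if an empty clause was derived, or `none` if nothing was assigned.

Answer: CONFLICT

Derivation:
unit clause [3] forces x3=T; simplify:
  drop -3 from [-3, 4] -> [4]
  satisfied 2 clause(s); 3 remain; assigned so far: [3]
unit clause [4] forces x4=T; simplify:
  drop -4 from [-4] -> [] (empty!)
  satisfied 1 clause(s); 2 remain; assigned so far: [3, 4]
CONFLICT (empty clause)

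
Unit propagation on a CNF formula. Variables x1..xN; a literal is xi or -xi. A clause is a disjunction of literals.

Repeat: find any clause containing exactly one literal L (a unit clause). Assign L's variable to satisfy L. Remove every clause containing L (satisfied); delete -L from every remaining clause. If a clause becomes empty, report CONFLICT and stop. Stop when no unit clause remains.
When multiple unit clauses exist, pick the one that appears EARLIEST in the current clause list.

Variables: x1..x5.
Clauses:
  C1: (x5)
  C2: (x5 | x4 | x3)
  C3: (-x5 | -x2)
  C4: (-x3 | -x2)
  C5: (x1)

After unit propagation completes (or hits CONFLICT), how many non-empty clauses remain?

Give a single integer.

Answer: 0

Derivation:
unit clause [5] forces x5=T; simplify:
  drop -5 from [-5, -2] -> [-2]
  satisfied 2 clause(s); 3 remain; assigned so far: [5]
unit clause [-2] forces x2=F; simplify:
  satisfied 2 clause(s); 1 remain; assigned so far: [2, 5]
unit clause [1] forces x1=T; simplify:
  satisfied 1 clause(s); 0 remain; assigned so far: [1, 2, 5]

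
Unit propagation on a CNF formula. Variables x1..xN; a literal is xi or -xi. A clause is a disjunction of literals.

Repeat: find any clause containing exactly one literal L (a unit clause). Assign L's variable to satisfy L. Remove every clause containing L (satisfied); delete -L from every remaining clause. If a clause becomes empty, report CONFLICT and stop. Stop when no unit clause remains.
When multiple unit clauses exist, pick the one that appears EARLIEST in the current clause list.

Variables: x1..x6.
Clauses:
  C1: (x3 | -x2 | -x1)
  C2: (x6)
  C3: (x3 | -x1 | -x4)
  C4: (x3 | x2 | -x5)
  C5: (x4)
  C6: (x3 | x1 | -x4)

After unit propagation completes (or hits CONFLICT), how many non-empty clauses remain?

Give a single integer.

Answer: 4

Derivation:
unit clause [6] forces x6=T; simplify:
  satisfied 1 clause(s); 5 remain; assigned so far: [6]
unit clause [4] forces x4=T; simplify:
  drop -4 from [3, -1, -4] -> [3, -1]
  drop -4 from [3, 1, -4] -> [3, 1]
  satisfied 1 clause(s); 4 remain; assigned so far: [4, 6]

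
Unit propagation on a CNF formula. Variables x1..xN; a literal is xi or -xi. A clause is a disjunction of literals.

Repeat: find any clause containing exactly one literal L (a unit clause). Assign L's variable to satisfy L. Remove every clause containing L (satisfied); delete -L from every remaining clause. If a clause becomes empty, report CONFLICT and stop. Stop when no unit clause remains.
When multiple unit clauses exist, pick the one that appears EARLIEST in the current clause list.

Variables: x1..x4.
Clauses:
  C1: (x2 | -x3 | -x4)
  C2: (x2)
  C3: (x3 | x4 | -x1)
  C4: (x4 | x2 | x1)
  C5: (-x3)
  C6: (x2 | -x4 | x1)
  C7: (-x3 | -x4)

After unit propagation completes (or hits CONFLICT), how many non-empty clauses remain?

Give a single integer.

Answer: 1

Derivation:
unit clause [2] forces x2=T; simplify:
  satisfied 4 clause(s); 3 remain; assigned so far: [2]
unit clause [-3] forces x3=F; simplify:
  drop 3 from [3, 4, -1] -> [4, -1]
  satisfied 2 clause(s); 1 remain; assigned so far: [2, 3]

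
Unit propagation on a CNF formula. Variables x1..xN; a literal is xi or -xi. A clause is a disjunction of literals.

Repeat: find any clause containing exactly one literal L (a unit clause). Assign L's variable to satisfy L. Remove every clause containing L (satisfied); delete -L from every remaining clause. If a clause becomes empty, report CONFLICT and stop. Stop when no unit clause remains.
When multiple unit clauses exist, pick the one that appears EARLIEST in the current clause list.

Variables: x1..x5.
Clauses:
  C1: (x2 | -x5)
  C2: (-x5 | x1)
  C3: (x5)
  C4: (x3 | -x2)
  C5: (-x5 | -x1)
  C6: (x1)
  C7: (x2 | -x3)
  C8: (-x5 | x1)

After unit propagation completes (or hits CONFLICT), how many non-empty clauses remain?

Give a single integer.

Answer: 1

Derivation:
unit clause [5] forces x5=T; simplify:
  drop -5 from [2, -5] -> [2]
  drop -5 from [-5, 1] -> [1]
  drop -5 from [-5, -1] -> [-1]
  drop -5 from [-5, 1] -> [1]
  satisfied 1 clause(s); 7 remain; assigned so far: [5]
unit clause [2] forces x2=T; simplify:
  drop -2 from [3, -2] -> [3]
  satisfied 2 clause(s); 5 remain; assigned so far: [2, 5]
unit clause [1] forces x1=T; simplify:
  drop -1 from [-1] -> [] (empty!)
  satisfied 3 clause(s); 2 remain; assigned so far: [1, 2, 5]
CONFLICT (empty clause)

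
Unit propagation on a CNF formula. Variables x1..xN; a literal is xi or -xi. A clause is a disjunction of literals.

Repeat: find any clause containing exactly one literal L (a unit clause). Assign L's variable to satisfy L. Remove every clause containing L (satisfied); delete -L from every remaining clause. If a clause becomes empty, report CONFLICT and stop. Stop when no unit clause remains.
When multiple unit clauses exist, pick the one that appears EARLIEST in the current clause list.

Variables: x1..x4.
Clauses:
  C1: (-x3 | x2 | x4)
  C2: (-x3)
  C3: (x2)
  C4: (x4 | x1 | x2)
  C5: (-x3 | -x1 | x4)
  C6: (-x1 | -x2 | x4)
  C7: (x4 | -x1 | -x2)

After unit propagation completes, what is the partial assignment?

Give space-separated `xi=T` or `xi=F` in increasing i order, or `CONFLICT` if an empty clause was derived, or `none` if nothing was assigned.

unit clause [-3] forces x3=F; simplify:
  satisfied 3 clause(s); 4 remain; assigned so far: [3]
unit clause [2] forces x2=T; simplify:
  drop -2 from [-1, -2, 4] -> [-1, 4]
  drop -2 from [4, -1, -2] -> [4, -1]
  satisfied 2 clause(s); 2 remain; assigned so far: [2, 3]

Answer: x2=T x3=F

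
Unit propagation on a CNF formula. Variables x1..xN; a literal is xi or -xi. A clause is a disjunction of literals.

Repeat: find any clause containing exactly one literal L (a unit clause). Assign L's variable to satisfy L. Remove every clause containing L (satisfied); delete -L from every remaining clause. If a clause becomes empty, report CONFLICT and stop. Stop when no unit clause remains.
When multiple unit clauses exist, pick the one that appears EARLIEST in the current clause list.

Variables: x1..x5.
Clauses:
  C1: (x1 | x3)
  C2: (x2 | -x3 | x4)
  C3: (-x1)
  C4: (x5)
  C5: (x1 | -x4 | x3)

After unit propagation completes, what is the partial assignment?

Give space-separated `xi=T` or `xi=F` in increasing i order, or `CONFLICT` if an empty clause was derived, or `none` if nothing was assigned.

unit clause [-1] forces x1=F; simplify:
  drop 1 from [1, 3] -> [3]
  drop 1 from [1, -4, 3] -> [-4, 3]
  satisfied 1 clause(s); 4 remain; assigned so far: [1]
unit clause [3] forces x3=T; simplify:
  drop -3 from [2, -3, 4] -> [2, 4]
  satisfied 2 clause(s); 2 remain; assigned so far: [1, 3]
unit clause [5] forces x5=T; simplify:
  satisfied 1 clause(s); 1 remain; assigned so far: [1, 3, 5]

Answer: x1=F x3=T x5=T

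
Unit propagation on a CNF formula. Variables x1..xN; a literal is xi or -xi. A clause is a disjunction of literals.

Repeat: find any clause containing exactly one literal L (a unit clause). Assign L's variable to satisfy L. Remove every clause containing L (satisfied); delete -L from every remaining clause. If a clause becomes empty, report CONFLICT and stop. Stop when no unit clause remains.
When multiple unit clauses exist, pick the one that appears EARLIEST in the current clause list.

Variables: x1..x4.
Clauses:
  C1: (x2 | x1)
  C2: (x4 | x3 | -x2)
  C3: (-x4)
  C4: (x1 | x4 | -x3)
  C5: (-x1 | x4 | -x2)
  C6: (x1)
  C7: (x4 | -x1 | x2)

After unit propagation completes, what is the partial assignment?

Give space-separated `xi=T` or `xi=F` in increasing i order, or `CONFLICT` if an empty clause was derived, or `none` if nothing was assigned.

unit clause [-4] forces x4=F; simplify:
  drop 4 from [4, 3, -2] -> [3, -2]
  drop 4 from [1, 4, -3] -> [1, -3]
  drop 4 from [-1, 4, -2] -> [-1, -2]
  drop 4 from [4, -1, 2] -> [-1, 2]
  satisfied 1 clause(s); 6 remain; assigned so far: [4]
unit clause [1] forces x1=T; simplify:
  drop -1 from [-1, -2] -> [-2]
  drop -1 from [-1, 2] -> [2]
  satisfied 3 clause(s); 3 remain; assigned so far: [1, 4]
unit clause [-2] forces x2=F; simplify:
  drop 2 from [2] -> [] (empty!)
  satisfied 2 clause(s); 1 remain; assigned so far: [1, 2, 4]
CONFLICT (empty clause)

Answer: CONFLICT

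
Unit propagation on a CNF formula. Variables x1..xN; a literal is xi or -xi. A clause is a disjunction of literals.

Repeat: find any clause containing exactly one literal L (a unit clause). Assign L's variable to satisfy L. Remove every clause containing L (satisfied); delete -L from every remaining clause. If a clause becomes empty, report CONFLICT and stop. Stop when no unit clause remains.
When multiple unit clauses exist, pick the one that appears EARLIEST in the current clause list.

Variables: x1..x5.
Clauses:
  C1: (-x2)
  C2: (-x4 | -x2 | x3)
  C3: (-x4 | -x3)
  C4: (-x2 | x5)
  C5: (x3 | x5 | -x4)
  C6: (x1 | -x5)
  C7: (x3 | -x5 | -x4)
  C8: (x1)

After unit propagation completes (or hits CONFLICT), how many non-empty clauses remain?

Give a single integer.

Answer: 3

Derivation:
unit clause [-2] forces x2=F; simplify:
  satisfied 3 clause(s); 5 remain; assigned so far: [2]
unit clause [1] forces x1=T; simplify:
  satisfied 2 clause(s); 3 remain; assigned so far: [1, 2]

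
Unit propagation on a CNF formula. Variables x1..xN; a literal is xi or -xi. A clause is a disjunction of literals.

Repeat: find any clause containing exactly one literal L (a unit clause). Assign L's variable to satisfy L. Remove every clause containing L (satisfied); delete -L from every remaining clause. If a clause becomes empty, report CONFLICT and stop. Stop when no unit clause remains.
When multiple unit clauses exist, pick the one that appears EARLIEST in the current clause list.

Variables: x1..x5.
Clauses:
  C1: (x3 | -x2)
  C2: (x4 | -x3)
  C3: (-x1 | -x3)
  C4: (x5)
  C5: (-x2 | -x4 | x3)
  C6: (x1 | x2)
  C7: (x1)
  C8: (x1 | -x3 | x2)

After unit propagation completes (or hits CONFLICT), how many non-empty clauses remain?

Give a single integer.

Answer: 0

Derivation:
unit clause [5] forces x5=T; simplify:
  satisfied 1 clause(s); 7 remain; assigned so far: [5]
unit clause [1] forces x1=T; simplify:
  drop -1 from [-1, -3] -> [-3]
  satisfied 3 clause(s); 4 remain; assigned so far: [1, 5]
unit clause [-3] forces x3=F; simplify:
  drop 3 from [3, -2] -> [-2]
  drop 3 from [-2, -4, 3] -> [-2, -4]
  satisfied 2 clause(s); 2 remain; assigned so far: [1, 3, 5]
unit clause [-2] forces x2=F; simplify:
  satisfied 2 clause(s); 0 remain; assigned so far: [1, 2, 3, 5]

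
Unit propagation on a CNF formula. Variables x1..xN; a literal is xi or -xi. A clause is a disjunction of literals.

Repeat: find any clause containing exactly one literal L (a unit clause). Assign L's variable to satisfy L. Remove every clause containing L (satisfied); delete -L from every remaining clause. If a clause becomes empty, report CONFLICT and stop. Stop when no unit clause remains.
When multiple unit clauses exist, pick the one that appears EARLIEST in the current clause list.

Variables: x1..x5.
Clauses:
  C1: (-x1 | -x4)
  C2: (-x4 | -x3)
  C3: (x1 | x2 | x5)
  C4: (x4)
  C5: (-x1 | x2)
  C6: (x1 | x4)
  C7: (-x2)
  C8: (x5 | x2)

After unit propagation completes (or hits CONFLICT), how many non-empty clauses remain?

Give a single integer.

Answer: 0

Derivation:
unit clause [4] forces x4=T; simplify:
  drop -4 from [-1, -4] -> [-1]
  drop -4 from [-4, -3] -> [-3]
  satisfied 2 clause(s); 6 remain; assigned so far: [4]
unit clause [-1] forces x1=F; simplify:
  drop 1 from [1, 2, 5] -> [2, 5]
  satisfied 2 clause(s); 4 remain; assigned so far: [1, 4]
unit clause [-3] forces x3=F; simplify:
  satisfied 1 clause(s); 3 remain; assigned so far: [1, 3, 4]
unit clause [-2] forces x2=F; simplify:
  drop 2 from [2, 5] -> [5]
  drop 2 from [5, 2] -> [5]
  satisfied 1 clause(s); 2 remain; assigned so far: [1, 2, 3, 4]
unit clause [5] forces x5=T; simplify:
  satisfied 2 clause(s); 0 remain; assigned so far: [1, 2, 3, 4, 5]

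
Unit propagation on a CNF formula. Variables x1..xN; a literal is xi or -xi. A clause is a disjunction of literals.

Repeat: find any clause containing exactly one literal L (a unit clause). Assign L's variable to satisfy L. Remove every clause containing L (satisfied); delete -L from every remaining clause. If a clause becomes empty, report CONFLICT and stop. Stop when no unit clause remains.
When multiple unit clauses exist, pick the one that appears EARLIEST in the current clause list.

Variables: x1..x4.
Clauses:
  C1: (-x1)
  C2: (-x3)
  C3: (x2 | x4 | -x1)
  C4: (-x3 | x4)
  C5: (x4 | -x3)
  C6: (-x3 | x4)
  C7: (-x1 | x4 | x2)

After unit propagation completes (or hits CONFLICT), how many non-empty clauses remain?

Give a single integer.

unit clause [-1] forces x1=F; simplify:
  satisfied 3 clause(s); 4 remain; assigned so far: [1]
unit clause [-3] forces x3=F; simplify:
  satisfied 4 clause(s); 0 remain; assigned so far: [1, 3]

Answer: 0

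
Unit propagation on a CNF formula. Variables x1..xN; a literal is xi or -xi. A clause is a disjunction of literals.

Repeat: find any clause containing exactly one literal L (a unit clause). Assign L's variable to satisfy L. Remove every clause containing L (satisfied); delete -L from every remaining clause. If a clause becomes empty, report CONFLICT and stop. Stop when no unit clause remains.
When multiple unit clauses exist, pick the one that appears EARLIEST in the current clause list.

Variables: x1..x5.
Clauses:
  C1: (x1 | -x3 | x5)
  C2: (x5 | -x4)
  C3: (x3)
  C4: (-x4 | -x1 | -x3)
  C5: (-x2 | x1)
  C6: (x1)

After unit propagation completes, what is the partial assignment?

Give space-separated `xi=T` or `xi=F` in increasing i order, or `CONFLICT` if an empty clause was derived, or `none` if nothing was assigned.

unit clause [3] forces x3=T; simplify:
  drop -3 from [1, -3, 5] -> [1, 5]
  drop -3 from [-4, -1, -3] -> [-4, -1]
  satisfied 1 clause(s); 5 remain; assigned so far: [3]
unit clause [1] forces x1=T; simplify:
  drop -1 from [-4, -1] -> [-4]
  satisfied 3 clause(s); 2 remain; assigned so far: [1, 3]
unit clause [-4] forces x4=F; simplify:
  satisfied 2 clause(s); 0 remain; assigned so far: [1, 3, 4]

Answer: x1=T x3=T x4=F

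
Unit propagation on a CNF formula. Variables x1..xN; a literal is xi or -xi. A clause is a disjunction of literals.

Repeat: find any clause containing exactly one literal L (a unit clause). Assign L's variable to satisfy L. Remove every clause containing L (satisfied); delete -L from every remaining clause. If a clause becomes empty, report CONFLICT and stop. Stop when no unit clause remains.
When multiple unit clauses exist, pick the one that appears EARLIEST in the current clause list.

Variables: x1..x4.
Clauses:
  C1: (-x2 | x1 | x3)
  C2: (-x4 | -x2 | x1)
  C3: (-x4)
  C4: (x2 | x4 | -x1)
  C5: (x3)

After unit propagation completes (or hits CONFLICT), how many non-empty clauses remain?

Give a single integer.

unit clause [-4] forces x4=F; simplify:
  drop 4 from [2, 4, -1] -> [2, -1]
  satisfied 2 clause(s); 3 remain; assigned so far: [4]
unit clause [3] forces x3=T; simplify:
  satisfied 2 clause(s); 1 remain; assigned so far: [3, 4]

Answer: 1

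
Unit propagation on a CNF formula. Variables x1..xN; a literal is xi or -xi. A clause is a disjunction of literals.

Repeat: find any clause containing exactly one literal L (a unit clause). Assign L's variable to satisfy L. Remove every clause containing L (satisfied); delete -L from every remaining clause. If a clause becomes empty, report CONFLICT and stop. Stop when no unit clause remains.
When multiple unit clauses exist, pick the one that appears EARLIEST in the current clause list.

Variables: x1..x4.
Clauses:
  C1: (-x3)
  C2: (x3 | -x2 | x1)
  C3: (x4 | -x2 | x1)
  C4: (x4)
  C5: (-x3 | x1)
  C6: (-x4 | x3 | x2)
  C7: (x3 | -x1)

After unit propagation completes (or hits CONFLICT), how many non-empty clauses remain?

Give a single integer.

Answer: 0

Derivation:
unit clause [-3] forces x3=F; simplify:
  drop 3 from [3, -2, 1] -> [-2, 1]
  drop 3 from [-4, 3, 2] -> [-4, 2]
  drop 3 from [3, -1] -> [-1]
  satisfied 2 clause(s); 5 remain; assigned so far: [3]
unit clause [4] forces x4=T; simplify:
  drop -4 from [-4, 2] -> [2]
  satisfied 2 clause(s); 3 remain; assigned so far: [3, 4]
unit clause [2] forces x2=T; simplify:
  drop -2 from [-2, 1] -> [1]
  satisfied 1 clause(s); 2 remain; assigned so far: [2, 3, 4]
unit clause [1] forces x1=T; simplify:
  drop -1 from [-1] -> [] (empty!)
  satisfied 1 clause(s); 1 remain; assigned so far: [1, 2, 3, 4]
CONFLICT (empty clause)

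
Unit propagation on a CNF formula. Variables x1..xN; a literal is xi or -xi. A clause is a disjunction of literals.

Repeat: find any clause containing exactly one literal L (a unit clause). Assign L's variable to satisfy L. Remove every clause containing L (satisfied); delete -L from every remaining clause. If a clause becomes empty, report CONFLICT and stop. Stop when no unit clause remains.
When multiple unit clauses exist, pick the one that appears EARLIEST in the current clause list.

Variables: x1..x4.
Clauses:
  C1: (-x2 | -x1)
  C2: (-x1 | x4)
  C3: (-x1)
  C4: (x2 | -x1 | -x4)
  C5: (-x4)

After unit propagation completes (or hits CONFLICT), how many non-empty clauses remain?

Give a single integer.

Answer: 0

Derivation:
unit clause [-1] forces x1=F; simplify:
  satisfied 4 clause(s); 1 remain; assigned so far: [1]
unit clause [-4] forces x4=F; simplify:
  satisfied 1 clause(s); 0 remain; assigned so far: [1, 4]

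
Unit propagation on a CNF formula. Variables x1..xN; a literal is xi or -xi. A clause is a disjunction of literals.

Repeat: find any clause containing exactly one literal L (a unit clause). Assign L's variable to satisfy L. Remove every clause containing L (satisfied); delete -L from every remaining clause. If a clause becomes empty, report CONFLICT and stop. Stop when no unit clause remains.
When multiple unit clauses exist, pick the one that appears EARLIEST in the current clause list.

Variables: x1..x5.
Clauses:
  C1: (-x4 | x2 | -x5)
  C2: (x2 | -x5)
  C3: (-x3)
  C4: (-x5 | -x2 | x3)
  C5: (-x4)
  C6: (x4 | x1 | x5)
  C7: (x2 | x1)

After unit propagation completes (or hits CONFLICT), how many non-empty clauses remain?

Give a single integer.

Answer: 4

Derivation:
unit clause [-3] forces x3=F; simplify:
  drop 3 from [-5, -2, 3] -> [-5, -2]
  satisfied 1 clause(s); 6 remain; assigned so far: [3]
unit clause [-4] forces x4=F; simplify:
  drop 4 from [4, 1, 5] -> [1, 5]
  satisfied 2 clause(s); 4 remain; assigned so far: [3, 4]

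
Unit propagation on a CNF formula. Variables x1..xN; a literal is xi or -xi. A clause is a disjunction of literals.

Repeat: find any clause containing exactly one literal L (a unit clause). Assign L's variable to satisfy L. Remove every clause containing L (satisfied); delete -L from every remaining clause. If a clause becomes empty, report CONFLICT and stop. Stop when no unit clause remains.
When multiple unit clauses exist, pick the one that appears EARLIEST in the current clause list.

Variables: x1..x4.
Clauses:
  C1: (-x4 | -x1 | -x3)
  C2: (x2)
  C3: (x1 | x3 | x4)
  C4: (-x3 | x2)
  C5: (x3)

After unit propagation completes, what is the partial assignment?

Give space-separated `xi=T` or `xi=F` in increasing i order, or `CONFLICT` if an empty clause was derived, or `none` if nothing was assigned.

Answer: x2=T x3=T

Derivation:
unit clause [2] forces x2=T; simplify:
  satisfied 2 clause(s); 3 remain; assigned so far: [2]
unit clause [3] forces x3=T; simplify:
  drop -3 from [-4, -1, -3] -> [-4, -1]
  satisfied 2 clause(s); 1 remain; assigned so far: [2, 3]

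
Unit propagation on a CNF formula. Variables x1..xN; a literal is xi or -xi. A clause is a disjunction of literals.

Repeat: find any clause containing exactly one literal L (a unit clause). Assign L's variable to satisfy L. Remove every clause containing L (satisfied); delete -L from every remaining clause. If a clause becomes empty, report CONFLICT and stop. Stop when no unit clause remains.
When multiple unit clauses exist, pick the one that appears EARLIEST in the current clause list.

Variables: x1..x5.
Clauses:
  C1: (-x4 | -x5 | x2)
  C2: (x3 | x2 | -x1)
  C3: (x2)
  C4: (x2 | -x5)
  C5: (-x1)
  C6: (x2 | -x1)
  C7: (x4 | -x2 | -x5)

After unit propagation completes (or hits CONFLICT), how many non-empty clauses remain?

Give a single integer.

unit clause [2] forces x2=T; simplify:
  drop -2 from [4, -2, -5] -> [4, -5]
  satisfied 5 clause(s); 2 remain; assigned so far: [2]
unit clause [-1] forces x1=F; simplify:
  satisfied 1 clause(s); 1 remain; assigned so far: [1, 2]

Answer: 1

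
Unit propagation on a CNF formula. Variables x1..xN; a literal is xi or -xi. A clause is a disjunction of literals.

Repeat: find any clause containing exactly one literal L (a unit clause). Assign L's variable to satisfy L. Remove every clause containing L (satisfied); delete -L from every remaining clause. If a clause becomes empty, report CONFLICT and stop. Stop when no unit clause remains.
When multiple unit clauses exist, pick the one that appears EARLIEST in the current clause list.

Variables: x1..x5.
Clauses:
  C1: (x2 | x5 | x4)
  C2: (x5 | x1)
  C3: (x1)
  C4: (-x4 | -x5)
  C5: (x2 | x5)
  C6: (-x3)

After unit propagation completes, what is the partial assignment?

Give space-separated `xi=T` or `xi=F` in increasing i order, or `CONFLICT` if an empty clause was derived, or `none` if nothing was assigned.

Answer: x1=T x3=F

Derivation:
unit clause [1] forces x1=T; simplify:
  satisfied 2 clause(s); 4 remain; assigned so far: [1]
unit clause [-3] forces x3=F; simplify:
  satisfied 1 clause(s); 3 remain; assigned so far: [1, 3]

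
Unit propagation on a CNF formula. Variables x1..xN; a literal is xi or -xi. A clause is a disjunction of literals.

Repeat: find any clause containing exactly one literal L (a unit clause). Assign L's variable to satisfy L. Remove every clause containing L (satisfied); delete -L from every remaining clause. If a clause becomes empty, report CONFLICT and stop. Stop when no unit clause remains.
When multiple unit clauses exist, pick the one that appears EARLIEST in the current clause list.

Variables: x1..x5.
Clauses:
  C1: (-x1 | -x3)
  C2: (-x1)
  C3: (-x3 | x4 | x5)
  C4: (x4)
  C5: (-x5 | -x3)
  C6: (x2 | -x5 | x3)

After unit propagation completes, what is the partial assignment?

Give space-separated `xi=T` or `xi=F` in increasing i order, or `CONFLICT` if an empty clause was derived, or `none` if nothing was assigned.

Answer: x1=F x4=T

Derivation:
unit clause [-1] forces x1=F; simplify:
  satisfied 2 clause(s); 4 remain; assigned so far: [1]
unit clause [4] forces x4=T; simplify:
  satisfied 2 clause(s); 2 remain; assigned so far: [1, 4]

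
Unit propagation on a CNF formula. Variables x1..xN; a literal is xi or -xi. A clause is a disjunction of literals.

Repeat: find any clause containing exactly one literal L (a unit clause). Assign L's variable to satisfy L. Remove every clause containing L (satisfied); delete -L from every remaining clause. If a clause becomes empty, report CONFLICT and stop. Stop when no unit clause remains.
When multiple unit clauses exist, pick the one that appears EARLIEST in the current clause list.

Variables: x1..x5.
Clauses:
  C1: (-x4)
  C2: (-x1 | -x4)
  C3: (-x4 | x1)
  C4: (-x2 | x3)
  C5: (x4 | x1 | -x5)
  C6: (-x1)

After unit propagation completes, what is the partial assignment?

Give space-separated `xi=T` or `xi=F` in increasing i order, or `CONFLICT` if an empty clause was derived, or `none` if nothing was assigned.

unit clause [-4] forces x4=F; simplify:
  drop 4 from [4, 1, -5] -> [1, -5]
  satisfied 3 clause(s); 3 remain; assigned so far: [4]
unit clause [-1] forces x1=F; simplify:
  drop 1 from [1, -5] -> [-5]
  satisfied 1 clause(s); 2 remain; assigned so far: [1, 4]
unit clause [-5] forces x5=F; simplify:
  satisfied 1 clause(s); 1 remain; assigned so far: [1, 4, 5]

Answer: x1=F x4=F x5=F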